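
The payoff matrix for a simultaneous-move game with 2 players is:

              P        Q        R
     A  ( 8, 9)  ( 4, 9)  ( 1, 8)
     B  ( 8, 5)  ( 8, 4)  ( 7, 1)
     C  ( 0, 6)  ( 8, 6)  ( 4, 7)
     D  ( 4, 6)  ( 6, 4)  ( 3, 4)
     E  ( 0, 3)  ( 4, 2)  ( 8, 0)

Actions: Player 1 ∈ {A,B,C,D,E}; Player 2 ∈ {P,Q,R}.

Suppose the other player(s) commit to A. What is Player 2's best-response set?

P2 best: {P,Q}

u_2(P vs A) = 9
u_2(Q vs A) = 9
u_2(R vs A) = 8
max payoff 9 at {P,Q}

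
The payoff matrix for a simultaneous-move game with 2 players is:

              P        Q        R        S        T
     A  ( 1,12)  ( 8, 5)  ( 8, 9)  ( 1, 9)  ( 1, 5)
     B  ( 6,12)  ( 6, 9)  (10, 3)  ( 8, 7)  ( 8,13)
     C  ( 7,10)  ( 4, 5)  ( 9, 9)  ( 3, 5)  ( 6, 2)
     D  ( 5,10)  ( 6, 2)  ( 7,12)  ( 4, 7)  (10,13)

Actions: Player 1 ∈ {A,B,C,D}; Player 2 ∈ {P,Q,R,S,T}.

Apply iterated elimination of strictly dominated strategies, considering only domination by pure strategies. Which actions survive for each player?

Remaining: P1:{B,C,D} P2:{P,R,T}

P2 drop Q (P beats it: A:12>5 B:12>9 C:10>5 D:10>2)
P1 drop A (B beats it: P:6>1 R:10>8 S:8>1 T:8>1)
P2 drop S (P beats it: B:12>7 C:10>5 D:10>7)
P1→{B,C,D} P2→{P,R,T}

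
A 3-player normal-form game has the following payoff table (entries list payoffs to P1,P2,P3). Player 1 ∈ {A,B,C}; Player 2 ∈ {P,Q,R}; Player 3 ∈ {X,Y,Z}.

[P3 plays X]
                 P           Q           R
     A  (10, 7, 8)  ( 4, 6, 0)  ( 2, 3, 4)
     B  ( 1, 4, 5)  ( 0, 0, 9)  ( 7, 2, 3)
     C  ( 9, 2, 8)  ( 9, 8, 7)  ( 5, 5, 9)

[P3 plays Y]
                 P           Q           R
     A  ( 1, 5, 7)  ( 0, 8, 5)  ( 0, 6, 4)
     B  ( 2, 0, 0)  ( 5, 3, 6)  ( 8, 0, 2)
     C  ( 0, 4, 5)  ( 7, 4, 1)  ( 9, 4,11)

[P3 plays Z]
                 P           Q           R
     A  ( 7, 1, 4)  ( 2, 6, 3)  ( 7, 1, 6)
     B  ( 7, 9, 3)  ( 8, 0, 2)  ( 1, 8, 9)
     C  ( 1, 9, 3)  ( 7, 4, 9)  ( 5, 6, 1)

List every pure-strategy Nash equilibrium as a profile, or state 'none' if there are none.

(A,P,X): NE
(A,P,Y): not NE [P1→B gives 2>1; P2→Q gives 8>5; P3→X gives 8>7]
(A,P,Z): not NE [P2→Q gives 6>1; P3→X gives 8>4]
(A,Q,X): not NE [P1→C gives 9>4; P2→P gives 7>6; P3→Y gives 5>0]
(A,Q,Y): not NE [P1→C gives 7>0]
(A,Q,Z): not NE [P1→B gives 8>2; P3→Y gives 5>3]
(A,R,X): not NE [P1→B gives 7>2; P2→P gives 7>3; P3→Z gives 6>4]
(A,R,Y): not NE [P1→C gives 9>0; P2→Q gives 8>6; P3→Z gives 6>4]
(A,R,Z): not NE [P2→Q gives 6>1]
(B,P,X): not NE [P1→A gives 10>1]
(B,P,Y): not NE [P2→Q gives 3>0; P3→X gives 5>0]
(B,P,Z): not NE [P3→X gives 5>3]
(B,Q,X): not NE [P1→C gives 9>0; P2→P gives 4>0]
(B,Q,Y): not NE [P1→C gives 7>5; P3→X gives 9>6]
(B,Q,Z): not NE [P2→P gives 9>0; P3→X gives 9>2]
(B,R,X): not NE [P2→P gives 4>2; P3→Z gives 9>3]
(B,R,Y): not NE [P1→C gives 9>8; P2→Q gives 3>0; P3→Z gives 9>2]
(B,R,Z): not NE [P1→A gives 7>1; P2→P gives 9>8]
(C,P,X): not NE [P1→A gives 10>9; P2→Q gives 8>2]
(C,P,Y): not NE [P1→B gives 2>0; P3→X gives 8>5]
(C,P,Z): not NE [P1→B gives 7>1; P3→X gives 8>3]
(C,Q,X): not NE [P3→Z gives 9>7]
(C,Q,Y): not NE [P3→Z gives 9>1]
(C,Q,Z): not NE [P1→B gives 8>7; P2→P gives 9>4]
(C,R,X): not NE [P1→B gives 7>5; P2→Q gives 8>5; P3→Y gives 11>9]
(C,R,Y): NE
(C,R,Z): not NE [P1→A gives 7>5; P2→P gives 9>6; P3→Y gives 11>1]

Nash profiles: (A,P,X), (C,R,Y)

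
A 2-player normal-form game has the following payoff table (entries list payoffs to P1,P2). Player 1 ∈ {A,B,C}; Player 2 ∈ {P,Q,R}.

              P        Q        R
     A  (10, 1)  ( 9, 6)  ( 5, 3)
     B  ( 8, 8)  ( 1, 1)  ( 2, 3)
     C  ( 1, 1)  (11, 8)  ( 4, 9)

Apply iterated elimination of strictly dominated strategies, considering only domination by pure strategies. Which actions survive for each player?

P1 drop B (A beats it: P:10>8 Q:9>1 R:5>2)
P2 drop P (Q beats it: A:6>1 C:8>1)
P1→{A,C} P2→{Q,R}

Survivors P1:{A,C} P2:{Q,R}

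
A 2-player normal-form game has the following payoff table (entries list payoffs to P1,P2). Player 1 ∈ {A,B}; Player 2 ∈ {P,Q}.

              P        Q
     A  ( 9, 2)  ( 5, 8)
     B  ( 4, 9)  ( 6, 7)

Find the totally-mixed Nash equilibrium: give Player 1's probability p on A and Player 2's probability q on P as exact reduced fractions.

P1 indiff ⇒ q·9+(1-q)·5 = q·4+(1-q)·6 ⇒ q(5) = (1-q)(1) ⇒ q = 1/6
P2 indiff ⇒ p·2+(1-p)·9 = p·8+(1-p)·7 ⇒ p(-6) = (1-p)(-2) ⇒ p = 1/4

(p,q) = (1/4, 1/6)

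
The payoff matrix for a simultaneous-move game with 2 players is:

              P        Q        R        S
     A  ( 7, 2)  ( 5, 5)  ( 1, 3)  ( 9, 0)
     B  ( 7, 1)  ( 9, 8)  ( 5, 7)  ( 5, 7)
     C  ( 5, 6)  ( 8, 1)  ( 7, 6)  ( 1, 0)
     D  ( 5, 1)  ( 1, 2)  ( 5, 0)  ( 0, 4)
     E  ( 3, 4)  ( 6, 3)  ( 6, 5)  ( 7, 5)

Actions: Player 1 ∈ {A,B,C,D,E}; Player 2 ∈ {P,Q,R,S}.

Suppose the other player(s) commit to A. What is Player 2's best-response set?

u_2(P vs A) = 2
u_2(Q vs A) = 5
u_2(R vs A) = 3
u_2(S vs A) = 0
max payoff 5 at {Q}

P2 best: {Q}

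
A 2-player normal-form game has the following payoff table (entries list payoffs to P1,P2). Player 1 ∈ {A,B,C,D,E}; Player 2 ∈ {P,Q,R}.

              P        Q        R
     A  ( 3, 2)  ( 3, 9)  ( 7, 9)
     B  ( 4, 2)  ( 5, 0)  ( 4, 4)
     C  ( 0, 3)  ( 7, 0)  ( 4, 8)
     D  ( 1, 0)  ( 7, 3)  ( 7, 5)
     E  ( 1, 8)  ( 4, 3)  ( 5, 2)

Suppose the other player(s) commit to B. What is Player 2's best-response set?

u_2(P vs B) = 2
u_2(Q vs B) = 0
u_2(R vs B) = 4
max payoff 4 at {R}

BR_2 = {R}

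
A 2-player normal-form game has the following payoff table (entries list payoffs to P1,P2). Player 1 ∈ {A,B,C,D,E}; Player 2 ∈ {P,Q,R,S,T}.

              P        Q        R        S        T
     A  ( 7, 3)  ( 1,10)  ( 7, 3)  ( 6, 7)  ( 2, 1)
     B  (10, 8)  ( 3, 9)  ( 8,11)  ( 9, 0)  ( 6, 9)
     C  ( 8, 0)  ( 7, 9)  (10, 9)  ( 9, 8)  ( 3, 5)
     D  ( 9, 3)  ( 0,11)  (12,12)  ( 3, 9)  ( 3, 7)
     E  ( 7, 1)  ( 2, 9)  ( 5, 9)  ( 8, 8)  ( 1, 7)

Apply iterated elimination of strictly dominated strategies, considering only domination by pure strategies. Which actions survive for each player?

P1 drop A (B beats it: P:10>7 Q:3>1 R:8>7 S:9>6 T:6>2)
P1 drop E (B beats it: P:10>7 Q:3>2 R:8>5 S:9>8 T:6>1)
P2 drop P (Q beats it: B:9>8 C:9>0 D:11>3)
P2 drop S (Q beats it: B:9>0 C:9>8 D:11>9)
P2 drop T (R beats it: B:11>9 C:9>5 D:12>7)
P1 drop B (C beats it: Q:7>3 R:10>8)
P1→{C,D} P2→{Q,R}

Remaining: P1:{C,D} P2:{Q,R}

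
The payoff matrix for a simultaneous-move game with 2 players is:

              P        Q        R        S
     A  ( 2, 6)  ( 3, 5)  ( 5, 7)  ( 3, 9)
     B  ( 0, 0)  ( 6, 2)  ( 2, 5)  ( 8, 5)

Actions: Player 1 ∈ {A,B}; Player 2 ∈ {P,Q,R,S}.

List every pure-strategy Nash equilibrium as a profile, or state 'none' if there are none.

(A,P): not NE [P2→S gives 9>6]
(A,Q): not NE [P1→B gives 6>3; P2→S gives 9>5]
(A,R): not NE [P2→S gives 9>7]
(A,S): not NE [P1→B gives 8>3]
(B,P): not NE [P1→A gives 2>0; P2→S gives 5>0]
(B,Q): not NE [P2→S gives 5>2]
(B,R): not NE [P1→A gives 5>2]
(B,S): NE

NE set: (B,S)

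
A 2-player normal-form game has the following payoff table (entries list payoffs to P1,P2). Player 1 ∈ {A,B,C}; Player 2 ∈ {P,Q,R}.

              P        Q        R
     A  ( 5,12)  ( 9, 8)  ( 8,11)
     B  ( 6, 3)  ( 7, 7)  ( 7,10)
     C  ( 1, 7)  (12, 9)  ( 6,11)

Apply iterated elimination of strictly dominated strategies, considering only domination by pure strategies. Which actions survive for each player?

IESDS → P1:{A,B} P2:{P,R}

P2 drop Q (R beats it: A:11>8 B:10>7 C:11>9)
P1 drop C (A beats it: P:5>1 R:8>6)
P1→{A,B} P2→{P,R}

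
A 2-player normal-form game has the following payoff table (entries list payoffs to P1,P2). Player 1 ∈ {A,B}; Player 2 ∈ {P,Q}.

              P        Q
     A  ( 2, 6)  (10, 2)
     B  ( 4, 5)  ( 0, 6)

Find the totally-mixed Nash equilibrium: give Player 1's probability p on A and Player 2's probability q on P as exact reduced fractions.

(p,q) = (1/5, 5/6)

P1 indiff ⇒ q·2+(1-q)·10 = q·4+(1-q)·0 ⇒ q(-2) = (1-q)(-10) ⇒ q = 5/6
P2 indiff ⇒ p·6+(1-p)·5 = p·2+(1-p)·6 ⇒ p(4) = (1-p)(1) ⇒ p = 1/5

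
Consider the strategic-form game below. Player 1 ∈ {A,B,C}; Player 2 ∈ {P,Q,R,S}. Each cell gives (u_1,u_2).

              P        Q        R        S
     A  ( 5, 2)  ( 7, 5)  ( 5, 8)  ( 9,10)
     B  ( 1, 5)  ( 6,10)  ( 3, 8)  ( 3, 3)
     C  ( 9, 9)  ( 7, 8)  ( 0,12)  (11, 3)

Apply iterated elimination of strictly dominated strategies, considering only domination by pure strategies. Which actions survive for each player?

P1 drop B (A beats it: P:5>1 Q:7>6 R:5>3 S:9>3)
P2 drop P (R beats it: A:8>2 C:12>9)
P2 drop Q (R beats it: A:8>5 C:12>8)
P1→{A,C} P2→{R,S}

IESDS → P1:{A,C} P2:{R,S}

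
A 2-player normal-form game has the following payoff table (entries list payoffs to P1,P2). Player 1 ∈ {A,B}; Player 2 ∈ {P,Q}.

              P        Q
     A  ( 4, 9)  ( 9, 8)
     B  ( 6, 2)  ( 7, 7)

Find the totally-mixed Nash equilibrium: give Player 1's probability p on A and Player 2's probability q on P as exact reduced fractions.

P1 indiff ⇒ q·4+(1-q)·9 = q·6+(1-q)·7 ⇒ q(-2) = (1-q)(-2) ⇒ q = 1/2
P2 indiff ⇒ p·9+(1-p)·2 = p·8+(1-p)·7 ⇒ p(1) = (1-p)(5) ⇒ p = 5/6

P1 mixes 5/6 on A; P2 mixes 1/2 on P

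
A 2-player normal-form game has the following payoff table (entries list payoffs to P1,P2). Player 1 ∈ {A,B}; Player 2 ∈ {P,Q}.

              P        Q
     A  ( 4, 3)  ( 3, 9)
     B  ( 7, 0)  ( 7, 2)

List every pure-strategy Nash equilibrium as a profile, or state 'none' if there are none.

(A,P): not NE [P1→B gives 7>4; P2→Q gives 9>3]
(A,Q): not NE [P1→B gives 7>3]
(B,P): not NE [P2→Q gives 2>0]
(B,Q): NE

Nash profiles: (B,Q)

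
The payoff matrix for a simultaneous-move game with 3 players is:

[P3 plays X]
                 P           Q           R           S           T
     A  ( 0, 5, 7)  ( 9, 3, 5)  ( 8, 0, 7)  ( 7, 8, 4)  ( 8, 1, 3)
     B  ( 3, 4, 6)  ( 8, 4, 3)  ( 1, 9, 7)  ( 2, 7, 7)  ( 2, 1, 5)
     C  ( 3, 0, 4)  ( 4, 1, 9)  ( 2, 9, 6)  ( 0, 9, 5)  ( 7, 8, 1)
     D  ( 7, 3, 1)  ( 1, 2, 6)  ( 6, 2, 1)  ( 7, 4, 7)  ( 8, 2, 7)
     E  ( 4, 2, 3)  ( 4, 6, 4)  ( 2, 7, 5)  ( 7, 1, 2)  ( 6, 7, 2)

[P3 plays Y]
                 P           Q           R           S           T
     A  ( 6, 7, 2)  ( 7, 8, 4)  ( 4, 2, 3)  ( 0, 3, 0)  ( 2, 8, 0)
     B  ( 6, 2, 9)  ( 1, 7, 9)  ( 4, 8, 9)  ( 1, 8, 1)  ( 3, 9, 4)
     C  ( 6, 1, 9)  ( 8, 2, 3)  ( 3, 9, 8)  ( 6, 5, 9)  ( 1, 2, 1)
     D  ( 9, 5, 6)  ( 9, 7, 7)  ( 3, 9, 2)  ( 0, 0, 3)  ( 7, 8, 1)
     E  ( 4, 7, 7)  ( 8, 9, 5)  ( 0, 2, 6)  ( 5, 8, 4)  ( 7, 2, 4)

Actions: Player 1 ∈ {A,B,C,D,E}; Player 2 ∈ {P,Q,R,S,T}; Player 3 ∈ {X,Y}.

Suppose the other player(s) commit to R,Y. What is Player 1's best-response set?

BR_1 = {A,B}

u_1(A vs R,Y) = 4
u_1(B vs R,Y) = 4
u_1(C vs R,Y) = 3
u_1(D vs R,Y) = 3
u_1(E vs R,Y) = 0
max payoff 4 at {A,B}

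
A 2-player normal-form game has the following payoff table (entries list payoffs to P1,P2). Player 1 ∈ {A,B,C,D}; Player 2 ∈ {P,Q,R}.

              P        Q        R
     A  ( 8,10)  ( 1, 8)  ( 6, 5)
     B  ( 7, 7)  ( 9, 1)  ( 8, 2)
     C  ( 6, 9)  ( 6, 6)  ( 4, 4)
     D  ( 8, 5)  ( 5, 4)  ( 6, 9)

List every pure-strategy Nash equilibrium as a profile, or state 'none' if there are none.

(A,P): NE
(A,Q): not NE [P1→B gives 9>1; P2→P gives 10>8]
(A,R): not NE [P1→B gives 8>6; P2→P gives 10>5]
(B,P): not NE [P1→D gives 8>7]
(B,Q): not NE [P2→P gives 7>1]
(B,R): not NE [P2→P gives 7>2]
(C,P): not NE [P1→D gives 8>6]
(C,Q): not NE [P1→B gives 9>6; P2→P gives 9>6]
(C,R): not NE [P1→B gives 8>4; P2→P gives 9>4]
(D,P): not NE [P2→R gives 9>5]
(D,Q): not NE [P1→B gives 9>5; P2→R gives 9>4]
(D,R): not NE [P1→B gives 8>6]

NE set: (A,P)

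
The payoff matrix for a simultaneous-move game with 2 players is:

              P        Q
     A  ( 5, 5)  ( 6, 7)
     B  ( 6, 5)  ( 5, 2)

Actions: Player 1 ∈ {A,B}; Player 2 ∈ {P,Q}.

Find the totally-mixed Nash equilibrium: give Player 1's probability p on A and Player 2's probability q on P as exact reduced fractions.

p=3/5, q=1/2

P1 indiff ⇒ q·5+(1-q)·6 = q·6+(1-q)·5 ⇒ q(-1) = (1-q)(-1) ⇒ q = 1/2
P2 indiff ⇒ p·5+(1-p)·5 = p·7+(1-p)·2 ⇒ p(-2) = (1-p)(-3) ⇒ p = 3/5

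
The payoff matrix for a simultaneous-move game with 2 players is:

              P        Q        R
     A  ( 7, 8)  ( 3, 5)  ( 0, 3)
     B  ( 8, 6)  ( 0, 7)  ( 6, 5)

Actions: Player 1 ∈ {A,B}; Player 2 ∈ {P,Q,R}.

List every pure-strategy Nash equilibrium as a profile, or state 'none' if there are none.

No pure NE.

(A,P): not NE [P1→B gives 8>7]
(A,Q): not NE [P2→P gives 8>5]
(A,R): not NE [P1→B gives 6>0; P2→P gives 8>3]
(B,P): not NE [P2→Q gives 7>6]
(B,Q): not NE [P1→A gives 3>0]
(B,R): not NE [P2→Q gives 7>5]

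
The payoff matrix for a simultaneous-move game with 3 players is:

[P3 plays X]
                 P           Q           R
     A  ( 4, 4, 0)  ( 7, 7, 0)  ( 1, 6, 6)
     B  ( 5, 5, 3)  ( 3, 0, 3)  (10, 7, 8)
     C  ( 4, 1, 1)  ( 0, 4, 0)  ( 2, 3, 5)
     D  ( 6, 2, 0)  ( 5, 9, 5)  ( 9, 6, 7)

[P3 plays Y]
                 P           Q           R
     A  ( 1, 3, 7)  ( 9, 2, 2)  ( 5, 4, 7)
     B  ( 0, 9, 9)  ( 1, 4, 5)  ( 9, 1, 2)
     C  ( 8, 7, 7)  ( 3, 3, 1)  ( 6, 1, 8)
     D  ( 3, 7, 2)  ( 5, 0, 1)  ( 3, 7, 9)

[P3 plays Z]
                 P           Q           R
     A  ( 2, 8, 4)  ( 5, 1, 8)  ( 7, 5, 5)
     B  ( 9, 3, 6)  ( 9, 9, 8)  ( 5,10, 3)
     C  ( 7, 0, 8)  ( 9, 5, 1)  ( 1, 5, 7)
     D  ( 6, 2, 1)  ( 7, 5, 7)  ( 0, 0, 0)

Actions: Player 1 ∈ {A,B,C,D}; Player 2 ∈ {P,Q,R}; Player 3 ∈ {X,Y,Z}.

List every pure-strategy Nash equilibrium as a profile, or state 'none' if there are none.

Nash profiles: (B,R,X), (C,Q,Z)

(A,P,X): not NE [P1→D gives 6>4; P2→Q gives 7>4; P3→Y gives 7>0]
(A,P,Y): not NE [P1→C gives 8>1; P2→R gives 4>3]
(A,P,Z): not NE [P1→B gives 9>2; P3→Y gives 7>4]
(A,Q,X): not NE [P3→Z gives 8>0]
(A,Q,Y): not NE [P2→R gives 4>2; P3→Z gives 8>2]
(A,Q,Z): not NE [P1→C gives 9>5; P2→P gives 8>1]
(A,R,X): not NE [P1→B gives 10>1; P2→Q gives 7>6; P3→Y gives 7>6]
(A,R,Y): not NE [P1→B gives 9>5]
(A,R,Z): not NE [P2→P gives 8>5; P3→Y gives 7>5]
(B,P,X): not NE [P1→D gives 6>5; P2→R gives 7>5; P3→Y gives 9>3]
(B,P,Y): not NE [P1→C gives 8>0]
(B,P,Z): not NE [P2→R gives 10>3; P3→Y gives 9>6]
(B,Q,X): not NE [P1→A gives 7>3; P2→R gives 7>0; P3→Z gives 8>3]
(B,Q,Y): not NE [P1→A gives 9>1; P2→P gives 9>4; P3→Z gives 8>5]
(B,Q,Z): not NE [P2→R gives 10>9]
(B,R,X): NE
(B,R,Y): not NE [P2→P gives 9>1; P3→X gives 8>2]
(B,R,Z): not NE [P1→A gives 7>5; P3→X gives 8>3]
(C,P,X): not NE [P1→D gives 6>4; P2→Q gives 4>1; P3→Z gives 8>1]
(C,P,Y): not NE [P3→Z gives 8>7]
(C,P,Z): not NE [P1→B gives 9>7; P2→R gives 5>0]
(C,Q,X): not NE [P1→A gives 7>0; P3→Z gives 1>0]
(C,Q,Y): not NE [P1→A gives 9>3; P2→P gives 7>3]
(C,Q,Z): NE
(C,R,X): not NE [P1→B gives 10>2; P2→Q gives 4>3; P3→Y gives 8>5]
(C,R,Y): not NE [P1→B gives 9>6; P2→P gives 7>1]
(C,R,Z): not NE [P1→A gives 7>1; P3→Y gives 8>7]
(D,P,X): not NE [P2→Q gives 9>2; P3→Y gives 2>0]
(D,P,Y): not NE [P1→C gives 8>3]
(D,P,Z): not NE [P1→B gives 9>6; P2→Q gives 5>2; P3→Y gives 2>1]
(D,Q,X): not NE [P1→A gives 7>5; P3→Z gives 7>5]
(D,Q,Y): not NE [P1→A gives 9>5; P2→R gives 7>0; P3→Z gives 7>1]
(D,Q,Z): not NE [P1→C gives 9>7]
(D,R,X): not NE [P1→B gives 10>9; P2→Q gives 9>6; P3→Y gives 9>7]
(D,R,Y): not NE [P1→B gives 9>3]
(D,R,Z): not NE [P1→A gives 7>0; P2→Q gives 5>0; P3→Y gives 9>0]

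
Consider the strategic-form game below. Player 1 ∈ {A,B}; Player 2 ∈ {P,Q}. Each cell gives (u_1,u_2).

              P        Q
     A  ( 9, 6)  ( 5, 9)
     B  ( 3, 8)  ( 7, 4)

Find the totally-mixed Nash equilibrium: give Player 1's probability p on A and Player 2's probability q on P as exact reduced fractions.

P1 indiff ⇒ q·9+(1-q)·5 = q·3+(1-q)·7 ⇒ q(6) = (1-q)(2) ⇒ q = 1/4
P2 indiff ⇒ p·6+(1-p)·8 = p·9+(1-p)·4 ⇒ p(-3) = (1-p)(-4) ⇒ p = 4/7

p=4/7, q=1/4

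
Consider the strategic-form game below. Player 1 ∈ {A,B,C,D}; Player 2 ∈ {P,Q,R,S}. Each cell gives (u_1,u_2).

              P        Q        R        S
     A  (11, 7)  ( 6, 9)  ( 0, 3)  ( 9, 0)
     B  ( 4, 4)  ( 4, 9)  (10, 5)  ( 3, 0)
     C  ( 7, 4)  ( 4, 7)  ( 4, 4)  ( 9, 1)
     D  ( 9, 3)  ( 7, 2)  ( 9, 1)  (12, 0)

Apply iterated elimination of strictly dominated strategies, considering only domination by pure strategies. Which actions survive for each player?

IESDS → P1:{A,D} P2:{P,Q}

P1 drop C (D beats it: P:9>7 Q:7>4 R:9>4 S:12>9)
P2 drop R (Q beats it: A:9>3 B:9>5 D:2>1)
P1 drop B (A beats it: P:11>4 Q:6>4 S:9>3)
P2 drop S (P beats it: A:7>0 D:3>0)
P1→{A,D} P2→{P,Q}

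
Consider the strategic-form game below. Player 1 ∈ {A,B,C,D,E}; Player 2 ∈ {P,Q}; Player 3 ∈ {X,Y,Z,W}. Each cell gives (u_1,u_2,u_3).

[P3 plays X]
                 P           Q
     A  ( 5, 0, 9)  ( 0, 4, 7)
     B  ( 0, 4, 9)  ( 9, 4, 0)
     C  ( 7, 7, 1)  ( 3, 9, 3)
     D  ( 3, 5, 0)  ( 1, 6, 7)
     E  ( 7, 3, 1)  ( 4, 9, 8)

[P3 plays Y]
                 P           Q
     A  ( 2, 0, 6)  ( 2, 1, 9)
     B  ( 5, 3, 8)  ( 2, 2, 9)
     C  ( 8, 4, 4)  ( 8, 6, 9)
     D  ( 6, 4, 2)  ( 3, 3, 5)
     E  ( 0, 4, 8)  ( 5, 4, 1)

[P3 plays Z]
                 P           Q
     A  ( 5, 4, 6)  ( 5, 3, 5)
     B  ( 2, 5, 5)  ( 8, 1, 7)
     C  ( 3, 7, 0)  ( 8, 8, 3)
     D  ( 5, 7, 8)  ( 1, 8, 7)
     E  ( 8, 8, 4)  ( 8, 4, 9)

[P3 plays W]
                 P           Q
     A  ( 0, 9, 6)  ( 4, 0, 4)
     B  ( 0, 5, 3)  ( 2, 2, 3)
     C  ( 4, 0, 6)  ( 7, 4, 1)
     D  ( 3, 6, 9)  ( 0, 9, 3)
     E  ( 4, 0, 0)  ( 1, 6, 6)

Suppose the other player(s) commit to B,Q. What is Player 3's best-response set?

argmax u_3 = {Y}

u_3(X vs B,Q) = 0
u_3(Y vs B,Q) = 9
u_3(Z vs B,Q) = 7
u_3(W vs B,Q) = 3
max payoff 9 at {Y}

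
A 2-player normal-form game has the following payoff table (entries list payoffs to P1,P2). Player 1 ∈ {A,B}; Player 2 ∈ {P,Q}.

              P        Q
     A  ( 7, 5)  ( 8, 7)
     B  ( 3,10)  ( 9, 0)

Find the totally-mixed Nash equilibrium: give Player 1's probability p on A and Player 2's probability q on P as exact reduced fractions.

P1 indiff ⇒ q·7+(1-q)·8 = q·3+(1-q)·9 ⇒ q(4) = (1-q)(1) ⇒ q = 1/5
P2 indiff ⇒ p·5+(1-p)·10 = p·7+(1-p)·0 ⇒ p(-2) = (1-p)(-10) ⇒ p = 5/6

(p,q) = (5/6, 1/5)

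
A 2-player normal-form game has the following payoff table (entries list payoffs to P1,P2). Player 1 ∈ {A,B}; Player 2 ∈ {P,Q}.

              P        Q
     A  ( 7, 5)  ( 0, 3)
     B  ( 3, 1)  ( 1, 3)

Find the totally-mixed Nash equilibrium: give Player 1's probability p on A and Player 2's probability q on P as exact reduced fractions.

(p,q) = (1/2, 1/5)

P1 indiff ⇒ q·7+(1-q)·0 = q·3+(1-q)·1 ⇒ q(4) = (1-q)(1) ⇒ q = 1/5
P2 indiff ⇒ p·5+(1-p)·1 = p·3+(1-p)·3 ⇒ p(2) = (1-p)(2) ⇒ p = 1/2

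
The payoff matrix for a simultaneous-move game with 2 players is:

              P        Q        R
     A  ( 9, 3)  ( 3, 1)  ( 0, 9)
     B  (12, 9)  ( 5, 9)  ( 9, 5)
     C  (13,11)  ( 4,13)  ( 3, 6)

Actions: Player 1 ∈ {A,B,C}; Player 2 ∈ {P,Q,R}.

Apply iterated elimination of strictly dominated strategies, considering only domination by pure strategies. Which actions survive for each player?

P1 drop A (B beats it: P:12>9 Q:5>3 R:9>0)
P2 drop R (P beats it: B:9>5 C:11>6)
P1→{B,C} P2→{P,Q}

Survivors P1:{B,C} P2:{P,Q}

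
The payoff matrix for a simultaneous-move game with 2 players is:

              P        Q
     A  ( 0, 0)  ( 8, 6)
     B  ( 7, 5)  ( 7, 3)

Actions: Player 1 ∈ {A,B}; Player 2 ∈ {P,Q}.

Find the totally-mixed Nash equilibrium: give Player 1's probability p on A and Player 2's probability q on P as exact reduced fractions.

P1 indiff ⇒ q·0+(1-q)·8 = q·7+(1-q)·7 ⇒ q(-7) = (1-q)(-1) ⇒ q = 1/8
P2 indiff ⇒ p·0+(1-p)·5 = p·6+(1-p)·3 ⇒ p(-6) = (1-p)(-2) ⇒ p = 1/4

(p,q) = (1/4, 1/8)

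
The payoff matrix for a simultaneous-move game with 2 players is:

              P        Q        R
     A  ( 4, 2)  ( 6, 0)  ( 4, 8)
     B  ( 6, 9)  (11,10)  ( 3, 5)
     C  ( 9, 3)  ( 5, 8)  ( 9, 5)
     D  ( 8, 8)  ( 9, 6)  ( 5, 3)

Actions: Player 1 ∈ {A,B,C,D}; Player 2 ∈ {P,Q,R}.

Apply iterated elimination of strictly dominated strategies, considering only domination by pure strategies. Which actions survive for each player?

Survivors P1:{B,C,D} P2:{P,Q}

P1 drop A (D beats it: P:8>4 Q:9>6 R:5>4)
P2 drop R (Q beats it: B:10>5 C:8>5 D:6>3)
P1→{B,C,D} P2→{P,Q}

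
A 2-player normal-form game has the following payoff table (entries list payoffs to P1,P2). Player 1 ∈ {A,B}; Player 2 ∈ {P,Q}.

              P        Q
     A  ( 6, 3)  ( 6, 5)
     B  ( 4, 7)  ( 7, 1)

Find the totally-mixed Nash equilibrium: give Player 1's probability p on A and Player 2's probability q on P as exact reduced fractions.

P1 indiff ⇒ q·6+(1-q)·6 = q·4+(1-q)·7 ⇒ q(2) = (1-q)(1) ⇒ q = 1/3
P2 indiff ⇒ p·3+(1-p)·7 = p·5+(1-p)·1 ⇒ p(-2) = (1-p)(-6) ⇒ p = 3/4

(p,q) = (3/4, 1/3)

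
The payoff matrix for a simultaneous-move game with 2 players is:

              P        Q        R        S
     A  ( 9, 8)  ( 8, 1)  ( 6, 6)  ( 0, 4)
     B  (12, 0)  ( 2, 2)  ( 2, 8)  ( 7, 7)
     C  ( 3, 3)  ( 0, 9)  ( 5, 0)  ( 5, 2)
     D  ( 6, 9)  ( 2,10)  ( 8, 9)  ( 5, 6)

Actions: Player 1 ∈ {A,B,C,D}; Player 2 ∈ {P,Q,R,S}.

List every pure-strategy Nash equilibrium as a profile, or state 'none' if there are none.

(A,P): not NE [P1→B gives 12>9]
(A,Q): not NE [P2→P gives 8>1]
(A,R): not NE [P1→D gives 8>6; P2→P gives 8>6]
(A,S): not NE [P1→B gives 7>0; P2→P gives 8>4]
(B,P): not NE [P2→R gives 8>0]
(B,Q): not NE [P1→A gives 8>2; P2→R gives 8>2]
(B,R): not NE [P1→D gives 8>2]
(B,S): not NE [P2→R gives 8>7]
(C,P): not NE [P1→B gives 12>3; P2→Q gives 9>3]
(C,Q): not NE [P1→A gives 8>0]
(C,R): not NE [P1→D gives 8>5; P2→Q gives 9>0]
(C,S): not NE [P1→B gives 7>5; P2→Q gives 9>2]
(D,P): not NE [P1→B gives 12>6; P2→Q gives 10>9]
(D,Q): not NE [P1→A gives 8>2]
(D,R): not NE [P2→Q gives 10>9]
(D,S): not NE [P1→B gives 7>5; P2→Q gives 10>6]

PSNE: ∅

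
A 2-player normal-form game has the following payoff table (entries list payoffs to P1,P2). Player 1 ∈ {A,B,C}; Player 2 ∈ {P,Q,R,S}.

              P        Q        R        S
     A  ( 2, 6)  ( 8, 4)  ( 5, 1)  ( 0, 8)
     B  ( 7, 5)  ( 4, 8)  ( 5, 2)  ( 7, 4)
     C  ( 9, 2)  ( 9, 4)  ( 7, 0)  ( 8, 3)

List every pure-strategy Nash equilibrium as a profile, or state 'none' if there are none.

NE set: (C,Q)

(A,P): not NE [P1→C gives 9>2; P2→S gives 8>6]
(A,Q): not NE [P1→C gives 9>8; P2→S gives 8>4]
(A,R): not NE [P1→C gives 7>5; P2→S gives 8>1]
(A,S): not NE [P1→C gives 8>0]
(B,P): not NE [P1→C gives 9>7; P2→Q gives 8>5]
(B,Q): not NE [P1→C gives 9>4]
(B,R): not NE [P1→C gives 7>5; P2→Q gives 8>2]
(B,S): not NE [P1→C gives 8>7; P2→Q gives 8>4]
(C,P): not NE [P2→Q gives 4>2]
(C,Q): NE
(C,R): not NE [P2→Q gives 4>0]
(C,S): not NE [P2→Q gives 4>3]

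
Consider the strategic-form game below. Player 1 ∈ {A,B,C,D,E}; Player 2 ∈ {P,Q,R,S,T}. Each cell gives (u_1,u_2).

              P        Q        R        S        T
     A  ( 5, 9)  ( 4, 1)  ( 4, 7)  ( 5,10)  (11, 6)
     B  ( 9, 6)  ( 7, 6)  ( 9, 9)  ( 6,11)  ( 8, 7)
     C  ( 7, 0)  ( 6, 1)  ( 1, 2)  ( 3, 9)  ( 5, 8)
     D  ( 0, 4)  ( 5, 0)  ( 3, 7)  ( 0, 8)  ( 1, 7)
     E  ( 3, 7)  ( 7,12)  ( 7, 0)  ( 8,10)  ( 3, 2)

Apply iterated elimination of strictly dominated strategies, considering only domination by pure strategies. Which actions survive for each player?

P1 drop C (B beats it: P:9>7 Q:7>6 R:9>1 S:6>3 T:8>5)
P1 drop D (B beats it: P:9>0 Q:7>5 R:9>3 S:6>0 T:8>1)
P2 drop P (S beats it: A:10>9 B:11>6 E:10>7)
P2 drop R (S beats it: A:10>7 B:11>9 E:10>0)
P2 drop T (S beats it: A:10>6 B:11>7 E:10>2)
P1 drop A (B beats it: Q:7>4 S:6>5)
P1→{B,E} P2→{Q,S}

IESDS → P1:{B,E} P2:{Q,S}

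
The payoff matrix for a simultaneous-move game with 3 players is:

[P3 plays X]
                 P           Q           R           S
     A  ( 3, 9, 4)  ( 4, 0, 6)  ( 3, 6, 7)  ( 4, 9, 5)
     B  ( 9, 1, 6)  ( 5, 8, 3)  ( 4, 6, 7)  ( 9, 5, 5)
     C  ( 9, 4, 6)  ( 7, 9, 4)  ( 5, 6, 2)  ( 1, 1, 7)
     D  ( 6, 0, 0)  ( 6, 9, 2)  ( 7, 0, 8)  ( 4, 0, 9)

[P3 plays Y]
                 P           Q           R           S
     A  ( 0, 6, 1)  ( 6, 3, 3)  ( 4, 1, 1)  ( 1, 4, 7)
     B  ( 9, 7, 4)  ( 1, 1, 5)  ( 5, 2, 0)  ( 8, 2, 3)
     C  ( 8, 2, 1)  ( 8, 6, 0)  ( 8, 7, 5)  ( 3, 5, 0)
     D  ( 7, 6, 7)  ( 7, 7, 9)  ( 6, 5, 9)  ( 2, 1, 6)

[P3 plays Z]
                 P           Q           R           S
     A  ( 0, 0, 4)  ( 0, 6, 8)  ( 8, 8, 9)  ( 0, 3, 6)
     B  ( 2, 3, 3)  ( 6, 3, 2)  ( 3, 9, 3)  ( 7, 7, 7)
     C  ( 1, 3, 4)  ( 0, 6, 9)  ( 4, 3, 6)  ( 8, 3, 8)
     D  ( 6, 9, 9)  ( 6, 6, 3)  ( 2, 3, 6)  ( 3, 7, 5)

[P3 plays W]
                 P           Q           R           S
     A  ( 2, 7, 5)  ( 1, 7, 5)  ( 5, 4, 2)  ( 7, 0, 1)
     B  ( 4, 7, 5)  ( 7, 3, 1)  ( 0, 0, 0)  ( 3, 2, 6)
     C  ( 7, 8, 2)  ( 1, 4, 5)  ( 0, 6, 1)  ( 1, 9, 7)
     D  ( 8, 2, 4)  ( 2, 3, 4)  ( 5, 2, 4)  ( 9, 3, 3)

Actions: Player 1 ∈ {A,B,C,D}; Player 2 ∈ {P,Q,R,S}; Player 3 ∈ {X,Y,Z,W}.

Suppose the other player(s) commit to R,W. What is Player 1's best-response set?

BR_1 = {A,D}

u_1(A vs R,W) = 5
u_1(B vs R,W) = 0
u_1(C vs R,W) = 0
u_1(D vs R,W) = 5
max payoff 5 at {A,D}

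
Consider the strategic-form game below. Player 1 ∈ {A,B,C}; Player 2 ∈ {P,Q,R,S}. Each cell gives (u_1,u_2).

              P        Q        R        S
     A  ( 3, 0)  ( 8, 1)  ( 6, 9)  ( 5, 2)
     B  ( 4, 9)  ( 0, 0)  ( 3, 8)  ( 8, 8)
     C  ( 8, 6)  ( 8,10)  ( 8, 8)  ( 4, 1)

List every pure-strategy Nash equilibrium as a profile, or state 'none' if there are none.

(A,P): not NE [P1→C gives 8>3; P2→R gives 9>0]
(A,Q): not NE [P2→R gives 9>1]
(A,R): not NE [P1→C gives 8>6]
(A,S): not NE [P1→B gives 8>5; P2→R gives 9>2]
(B,P): not NE [P1→C gives 8>4]
(B,Q): not NE [P1→C gives 8>0; P2→P gives 9>0]
(B,R): not NE [P1→C gives 8>3; P2→P gives 9>8]
(B,S): not NE [P2→P gives 9>8]
(C,P): not NE [P2→Q gives 10>6]
(C,Q): NE
(C,R): not NE [P2→Q gives 10>8]
(C,S): not NE [P1→B gives 8>4; P2→Q gives 10>1]

Nash profiles: (C,Q)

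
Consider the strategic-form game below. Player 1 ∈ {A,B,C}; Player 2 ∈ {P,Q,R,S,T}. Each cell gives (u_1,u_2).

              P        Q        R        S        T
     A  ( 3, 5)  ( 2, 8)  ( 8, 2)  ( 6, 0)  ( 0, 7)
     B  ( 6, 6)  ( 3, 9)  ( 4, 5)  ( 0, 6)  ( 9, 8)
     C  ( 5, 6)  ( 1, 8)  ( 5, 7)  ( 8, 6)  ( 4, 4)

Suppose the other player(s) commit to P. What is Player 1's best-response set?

BR_1 = {B}

u_1(A vs P) = 3
u_1(B vs P) = 6
u_1(C vs P) = 5
max payoff 6 at {B}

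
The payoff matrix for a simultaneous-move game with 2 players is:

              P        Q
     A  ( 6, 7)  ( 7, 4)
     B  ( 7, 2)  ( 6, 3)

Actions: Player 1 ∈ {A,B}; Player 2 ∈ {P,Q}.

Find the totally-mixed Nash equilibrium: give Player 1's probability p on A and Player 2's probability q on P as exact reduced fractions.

p=1/4, q=1/2

P1 indiff ⇒ q·6+(1-q)·7 = q·7+(1-q)·6 ⇒ q(-1) = (1-q)(-1) ⇒ q = 1/2
P2 indiff ⇒ p·7+(1-p)·2 = p·4+(1-p)·3 ⇒ p(3) = (1-p)(1) ⇒ p = 1/4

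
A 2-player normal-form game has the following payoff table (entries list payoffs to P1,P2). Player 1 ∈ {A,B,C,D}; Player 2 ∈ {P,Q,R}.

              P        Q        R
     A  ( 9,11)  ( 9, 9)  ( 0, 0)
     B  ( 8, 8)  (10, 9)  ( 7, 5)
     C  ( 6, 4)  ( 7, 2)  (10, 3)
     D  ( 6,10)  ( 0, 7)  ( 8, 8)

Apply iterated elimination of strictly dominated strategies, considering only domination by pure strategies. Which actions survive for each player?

P2 drop R (P beats it: A:11>0 B:8>5 C:4>3 D:10>8)
P1 drop C (A beats it: P:9>6 Q:9>7)
P1 drop D (A beats it: P:9>6 Q:9>0)
P1→{A,B} P2→{P,Q}

Remaining: P1:{A,B} P2:{P,Q}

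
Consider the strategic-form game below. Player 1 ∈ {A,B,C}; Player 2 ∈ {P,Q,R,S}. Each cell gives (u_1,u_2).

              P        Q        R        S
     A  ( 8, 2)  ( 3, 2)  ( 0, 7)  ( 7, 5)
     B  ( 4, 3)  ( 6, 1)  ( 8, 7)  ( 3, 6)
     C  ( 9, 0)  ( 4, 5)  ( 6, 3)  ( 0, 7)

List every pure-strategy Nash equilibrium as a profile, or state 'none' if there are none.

(A,P): not NE [P1→C gives 9>8; P2→R gives 7>2]
(A,Q): not NE [P1→B gives 6>3; P2→R gives 7>2]
(A,R): not NE [P1→B gives 8>0]
(A,S): not NE [P2→R gives 7>5]
(B,P): not NE [P1→C gives 9>4; P2→R gives 7>3]
(B,Q): not NE [P2→R gives 7>1]
(B,R): NE
(B,S): not NE [P1→A gives 7>3; P2→R gives 7>6]
(C,P): not NE [P2→S gives 7>0]
(C,Q): not NE [P1→B gives 6>4; P2→S gives 7>5]
(C,R): not NE [P1→B gives 8>6; P2→S gives 7>3]
(C,S): not NE [P1→A gives 7>0]

NE set: (B,R)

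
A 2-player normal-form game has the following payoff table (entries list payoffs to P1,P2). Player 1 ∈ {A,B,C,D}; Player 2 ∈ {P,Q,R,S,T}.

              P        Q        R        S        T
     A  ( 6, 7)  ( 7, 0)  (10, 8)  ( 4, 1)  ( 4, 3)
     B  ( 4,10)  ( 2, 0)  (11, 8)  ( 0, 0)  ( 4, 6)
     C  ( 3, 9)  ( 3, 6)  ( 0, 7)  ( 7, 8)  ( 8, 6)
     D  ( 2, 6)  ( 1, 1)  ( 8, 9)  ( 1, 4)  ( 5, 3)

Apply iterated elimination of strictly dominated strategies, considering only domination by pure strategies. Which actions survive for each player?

Survivors P1:{A,B} P2:{P,R}

P2 drop Q (P beats it: A:7>0 B:10>0 C:9>6 D:6>1)
P2 drop S (P beats it: A:7>1 B:10>0 C:9>8 D:6>4)
P2 drop T (P beats it: A:7>3 B:10>6 C:9>6 D:6>3)
P1 drop C (A beats it: P:6>3 R:10>0)
P1 drop D (A beats it: P:6>2 R:10>8)
P1→{A,B} P2→{P,R}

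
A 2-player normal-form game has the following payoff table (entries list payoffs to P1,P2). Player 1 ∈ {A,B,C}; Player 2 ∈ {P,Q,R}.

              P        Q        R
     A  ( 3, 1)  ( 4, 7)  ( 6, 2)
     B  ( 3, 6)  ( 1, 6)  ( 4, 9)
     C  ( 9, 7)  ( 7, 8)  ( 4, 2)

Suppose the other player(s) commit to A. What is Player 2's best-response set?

u_2(P vs A) = 1
u_2(Q vs A) = 7
u_2(R vs A) = 2
max payoff 7 at {Q}

P2 best: {Q}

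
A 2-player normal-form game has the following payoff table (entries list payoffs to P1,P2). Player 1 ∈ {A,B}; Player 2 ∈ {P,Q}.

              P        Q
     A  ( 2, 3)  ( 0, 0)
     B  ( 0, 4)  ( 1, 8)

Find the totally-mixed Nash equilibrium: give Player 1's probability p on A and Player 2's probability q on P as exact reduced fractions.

P1 mixes 4/7 on A; P2 mixes 1/3 on P

P1 indiff ⇒ q·2+(1-q)·0 = q·0+(1-q)·1 ⇒ q(2) = (1-q)(1) ⇒ q = 1/3
P2 indiff ⇒ p·3+(1-p)·4 = p·0+(1-p)·8 ⇒ p(3) = (1-p)(4) ⇒ p = 4/7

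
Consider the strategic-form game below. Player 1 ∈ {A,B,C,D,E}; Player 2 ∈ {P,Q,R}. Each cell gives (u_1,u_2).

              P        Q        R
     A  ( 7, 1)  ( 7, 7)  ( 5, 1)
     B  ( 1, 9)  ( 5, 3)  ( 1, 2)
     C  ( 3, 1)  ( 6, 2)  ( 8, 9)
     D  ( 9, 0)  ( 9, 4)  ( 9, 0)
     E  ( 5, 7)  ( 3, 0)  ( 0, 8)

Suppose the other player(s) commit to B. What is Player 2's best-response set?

argmax u_2 = {P}

u_2(P vs B) = 9
u_2(Q vs B) = 3
u_2(R vs B) = 2
max payoff 9 at {P}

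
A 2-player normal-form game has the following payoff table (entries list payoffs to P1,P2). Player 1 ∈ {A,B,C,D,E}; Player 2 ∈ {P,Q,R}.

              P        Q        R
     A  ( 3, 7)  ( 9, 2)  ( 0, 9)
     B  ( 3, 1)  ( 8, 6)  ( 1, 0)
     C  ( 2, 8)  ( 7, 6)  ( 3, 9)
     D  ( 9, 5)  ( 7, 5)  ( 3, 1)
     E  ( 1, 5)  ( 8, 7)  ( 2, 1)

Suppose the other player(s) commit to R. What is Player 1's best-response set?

argmax u_1 = {C,D}

u_1(A vs R) = 0
u_1(B vs R) = 1
u_1(C vs R) = 3
u_1(D vs R) = 3
u_1(E vs R) = 2
max payoff 3 at {C,D}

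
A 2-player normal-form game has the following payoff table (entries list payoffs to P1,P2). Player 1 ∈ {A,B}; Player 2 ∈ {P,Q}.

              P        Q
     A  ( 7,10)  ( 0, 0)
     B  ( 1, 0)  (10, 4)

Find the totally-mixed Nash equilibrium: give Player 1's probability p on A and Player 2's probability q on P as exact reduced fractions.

P1 indiff ⇒ q·7+(1-q)·0 = q·1+(1-q)·10 ⇒ q(6) = (1-q)(10) ⇒ q = 5/8
P2 indiff ⇒ p·10+(1-p)·0 = p·0+(1-p)·4 ⇒ p(10) = (1-p)(4) ⇒ p = 2/7

P1 mixes 2/7 on A; P2 mixes 5/8 on P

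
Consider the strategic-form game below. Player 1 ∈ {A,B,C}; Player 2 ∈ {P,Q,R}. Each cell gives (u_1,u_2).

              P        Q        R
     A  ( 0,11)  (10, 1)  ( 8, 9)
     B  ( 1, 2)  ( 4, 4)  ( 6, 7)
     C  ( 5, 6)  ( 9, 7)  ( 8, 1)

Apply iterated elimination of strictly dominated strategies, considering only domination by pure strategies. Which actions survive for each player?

P1 drop B (C beats it: P:5>1 Q:9>4 R:8>6)
P2 drop R (P beats it: A:11>9 C:6>1)
P1→{A,C} P2→{P,Q}

Survivors P1:{A,C} P2:{P,Q}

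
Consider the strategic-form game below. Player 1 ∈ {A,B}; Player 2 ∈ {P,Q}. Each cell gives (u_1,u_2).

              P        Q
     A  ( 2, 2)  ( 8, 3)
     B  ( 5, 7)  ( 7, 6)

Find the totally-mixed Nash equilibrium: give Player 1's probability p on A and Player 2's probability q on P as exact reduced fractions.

(p,q) = (1/2, 1/4)

P1 indiff ⇒ q·2+(1-q)·8 = q·5+(1-q)·7 ⇒ q(-3) = (1-q)(-1) ⇒ q = 1/4
P2 indiff ⇒ p·2+(1-p)·7 = p·3+(1-p)·6 ⇒ p(-1) = (1-p)(-1) ⇒ p = 1/2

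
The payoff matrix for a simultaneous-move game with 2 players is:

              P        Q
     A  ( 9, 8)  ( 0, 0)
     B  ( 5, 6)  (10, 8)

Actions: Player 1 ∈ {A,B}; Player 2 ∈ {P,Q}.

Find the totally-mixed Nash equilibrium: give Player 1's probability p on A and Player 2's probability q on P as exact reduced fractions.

(p,q) = (1/5, 5/7)

P1 indiff ⇒ q·9+(1-q)·0 = q·5+(1-q)·10 ⇒ q(4) = (1-q)(10) ⇒ q = 5/7
P2 indiff ⇒ p·8+(1-p)·6 = p·0+(1-p)·8 ⇒ p(8) = (1-p)(2) ⇒ p = 1/5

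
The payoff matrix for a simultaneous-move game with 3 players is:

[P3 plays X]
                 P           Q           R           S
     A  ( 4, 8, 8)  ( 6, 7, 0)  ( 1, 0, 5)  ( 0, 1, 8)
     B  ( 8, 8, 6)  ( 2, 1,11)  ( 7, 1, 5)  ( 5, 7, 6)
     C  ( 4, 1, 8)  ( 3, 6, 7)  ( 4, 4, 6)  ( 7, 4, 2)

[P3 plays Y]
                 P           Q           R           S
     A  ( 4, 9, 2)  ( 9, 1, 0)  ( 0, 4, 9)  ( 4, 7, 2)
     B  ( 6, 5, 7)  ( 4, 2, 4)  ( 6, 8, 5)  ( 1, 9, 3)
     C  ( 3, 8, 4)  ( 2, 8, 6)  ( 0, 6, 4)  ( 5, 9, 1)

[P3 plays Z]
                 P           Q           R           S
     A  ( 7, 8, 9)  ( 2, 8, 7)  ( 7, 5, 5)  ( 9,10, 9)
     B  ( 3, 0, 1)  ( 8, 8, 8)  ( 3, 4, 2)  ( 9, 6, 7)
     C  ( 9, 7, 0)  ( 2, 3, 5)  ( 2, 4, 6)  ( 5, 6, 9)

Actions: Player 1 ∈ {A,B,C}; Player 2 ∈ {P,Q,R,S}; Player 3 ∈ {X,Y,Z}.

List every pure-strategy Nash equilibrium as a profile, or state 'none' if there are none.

(A,P,X): not NE [P1→B gives 8>4; P3→Z gives 9>8]
(A,P,Y): not NE [P1→B gives 6>4; P3→Z gives 9>2]
(A,P,Z): not NE [P1→C gives 9>7; P2→S gives 10>8]
(A,Q,X): not NE [P2→P gives 8>7; P3→Z gives 7>0]
(A,Q,Y): not NE [P2→P gives 9>1; P3→Z gives 7>0]
(A,Q,Z): not NE [P1→B gives 8>2; P2→S gives 10>8]
(A,R,X): not NE [P1→B gives 7>1; P2→P gives 8>0; P3→Y gives 9>5]
(A,R,Y): not NE [P1→B gives 6>0; P2→P gives 9>4]
(A,R,Z): not NE [P2→S gives 10>5; P3→Y gives 9>5]
(A,S,X): not NE [P1→C gives 7>0; P2→P gives 8>1; P3→Z gives 9>8]
(A,S,Y): not NE [P1→C gives 5>4; P2→P gives 9>7; P3→Z gives 9>2]
(A,S,Z): NE
(B,P,X): not NE [P3→Y gives 7>6]
(B,P,Y): not NE [P2→S gives 9>5]
(B,P,Z): not NE [P1→C gives 9>3; P2→Q gives 8>0; P3→Y gives 7>1]
(B,Q,X): not NE [P1→A gives 6>2; P2→P gives 8>1]
(B,Q,Y): not NE [P1→A gives 9>4; P2→S gives 9>2; P3→X gives 11>4]
(B,Q,Z): not NE [P3→X gives 11>8]
(B,R,X): not NE [P2→P gives 8>1]
(B,R,Y): not NE [P2→S gives 9>8]
(B,R,Z): not NE [P1→A gives 7>3; P2→Q gives 8>4; P3→Y gives 5>2]
(B,S,X): not NE [P1→C gives 7>5; P2→P gives 8>7; P3→Z gives 7>6]
(B,S,Y): not NE [P1→C gives 5>1; P3→Z gives 7>3]
(B,S,Z): not NE [P2→Q gives 8>6]
(C,P,X): not NE [P1→B gives 8>4; P2→Q gives 6>1]
(C,P,Y): not NE [P1→B gives 6>3; P2→S gives 9>8; P3→X gives 8>4]
(C,P,Z): not NE [P3→X gives 8>0]
(C,Q,X): not NE [P1→A gives 6>3]
(C,Q,Y): not NE [P1→A gives 9>2; P2→S gives 9>8; P3→X gives 7>6]
(C,Q,Z): not NE [P1→B gives 8>2; P2→P gives 7>3; P3→X gives 7>5]
(C,R,X): not NE [P1→B gives 7>4; P2→Q gives 6>4]
(C,R,Y): not NE [P1→B gives 6>0; P2→S gives 9>6; P3→Z gives 6>4]
(C,R,Z): not NE [P1→A gives 7>2; P2→P gives 7>4]
(C,S,X): not NE [P2→Q gives 6>4; P3→Z gives 9>2]
(C,S,Y): not NE [P3→Z gives 9>1]
(C,S,Z): not NE [P1→B gives 9>5; P2→P gives 7>6]

NE set: (A,S,Z)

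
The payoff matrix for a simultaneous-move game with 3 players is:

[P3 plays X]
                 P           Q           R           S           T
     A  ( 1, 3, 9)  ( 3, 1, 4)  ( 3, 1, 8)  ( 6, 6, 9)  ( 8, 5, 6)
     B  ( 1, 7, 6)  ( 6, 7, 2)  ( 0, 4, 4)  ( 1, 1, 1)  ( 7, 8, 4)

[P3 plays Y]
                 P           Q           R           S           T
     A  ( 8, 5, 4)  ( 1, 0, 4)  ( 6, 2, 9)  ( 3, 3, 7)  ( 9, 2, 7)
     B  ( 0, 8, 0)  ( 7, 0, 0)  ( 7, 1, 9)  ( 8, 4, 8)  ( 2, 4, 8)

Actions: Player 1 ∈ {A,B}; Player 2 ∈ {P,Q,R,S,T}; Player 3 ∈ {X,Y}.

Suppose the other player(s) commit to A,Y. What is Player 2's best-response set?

u_2(P vs A,Y) = 5
u_2(Q vs A,Y) = 0
u_2(R vs A,Y) = 2
u_2(S vs A,Y) = 3
u_2(T vs A,Y) = 2
max payoff 5 at {P}

BR_2 = {P}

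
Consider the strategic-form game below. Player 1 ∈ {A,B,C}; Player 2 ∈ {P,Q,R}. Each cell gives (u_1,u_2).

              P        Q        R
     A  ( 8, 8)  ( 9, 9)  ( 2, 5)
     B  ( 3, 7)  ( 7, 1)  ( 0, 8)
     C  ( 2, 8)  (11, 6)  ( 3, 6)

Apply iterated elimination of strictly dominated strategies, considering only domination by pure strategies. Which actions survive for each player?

P1 drop B (A beats it: P:8>3 Q:9>7 R:2>0)
P2 drop R (P beats it: A:8>5 C:8>6)
P1→{A,C} P2→{P,Q}

Remaining: P1:{A,C} P2:{P,Q}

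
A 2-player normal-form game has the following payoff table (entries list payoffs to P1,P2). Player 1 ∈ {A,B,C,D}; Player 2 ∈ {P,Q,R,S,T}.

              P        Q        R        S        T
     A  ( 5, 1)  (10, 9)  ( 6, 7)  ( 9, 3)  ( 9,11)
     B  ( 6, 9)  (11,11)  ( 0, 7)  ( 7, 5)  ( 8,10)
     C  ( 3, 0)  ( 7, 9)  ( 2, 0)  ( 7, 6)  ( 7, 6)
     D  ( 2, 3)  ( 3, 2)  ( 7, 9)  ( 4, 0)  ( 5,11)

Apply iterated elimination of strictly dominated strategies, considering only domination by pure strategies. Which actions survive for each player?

P1 drop C (A beats it: P:5>3 Q:10>7 R:6>2 S:9>7 T:9>7)
P2 drop P (T beats it: A:11>1 B:10>9 D:11>3)
P2 drop R (T beats it: A:11>7 B:10>7 D:11>9)
P1 drop D (A beats it: Q:10>3 S:9>4 T:9>5)
P2 drop S (Q beats it: A:9>3 B:11>5)
P1→{A,B} P2→{Q,T}

Survivors P1:{A,B} P2:{Q,T}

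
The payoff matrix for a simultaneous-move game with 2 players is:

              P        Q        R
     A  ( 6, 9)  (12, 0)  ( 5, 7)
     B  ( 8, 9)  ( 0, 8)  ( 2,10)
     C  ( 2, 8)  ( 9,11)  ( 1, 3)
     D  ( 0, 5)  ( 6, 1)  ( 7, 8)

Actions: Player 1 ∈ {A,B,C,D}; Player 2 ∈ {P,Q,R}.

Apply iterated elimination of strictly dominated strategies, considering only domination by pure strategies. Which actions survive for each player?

IESDS → P1:{A,B,D} P2:{P,R}

P1 drop C (A beats it: P:6>2 Q:12>9 R:5>1)
P2 drop Q (P beats it: A:9>0 B:9>8 D:5>1)
P1→{A,B,D} P2→{P,R}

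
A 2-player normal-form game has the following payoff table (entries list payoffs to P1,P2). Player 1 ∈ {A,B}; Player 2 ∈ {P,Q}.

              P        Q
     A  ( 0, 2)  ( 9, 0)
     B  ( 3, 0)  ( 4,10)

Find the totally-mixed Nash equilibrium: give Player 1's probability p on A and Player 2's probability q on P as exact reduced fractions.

p=5/6, q=5/8

P1 indiff ⇒ q·0+(1-q)·9 = q·3+(1-q)·4 ⇒ q(-3) = (1-q)(-5) ⇒ q = 5/8
P2 indiff ⇒ p·2+(1-p)·0 = p·0+(1-p)·10 ⇒ p(2) = (1-p)(10) ⇒ p = 5/6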